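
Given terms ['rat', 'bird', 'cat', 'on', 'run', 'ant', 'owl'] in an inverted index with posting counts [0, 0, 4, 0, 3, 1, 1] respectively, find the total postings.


Summing posting list sizes:
'rat': 0 postings
'bird': 0 postings
'cat': 4 postings
'on': 0 postings
'run': 3 postings
'ant': 1 postings
'owl': 1 postings
Total = 0 + 0 + 4 + 0 + 3 + 1 + 1 = 9

9


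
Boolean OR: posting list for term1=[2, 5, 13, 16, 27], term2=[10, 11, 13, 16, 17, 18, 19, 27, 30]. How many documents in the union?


Boolean OR: find union of posting lists
term1 docs: [2, 5, 13, 16, 27]
term2 docs: [10, 11, 13, 16, 17, 18, 19, 27, 30]
Union: [2, 5, 10, 11, 13, 16, 17, 18, 19, 27, 30]
|union| = 11

11


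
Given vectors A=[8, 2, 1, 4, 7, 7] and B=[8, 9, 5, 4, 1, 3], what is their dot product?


Dot product = sum of element-wise products
A[0]*B[0] = 8*8 = 64
A[1]*B[1] = 2*9 = 18
A[2]*B[2] = 1*5 = 5
A[3]*B[3] = 4*4 = 16
A[4]*B[4] = 7*1 = 7
A[5]*B[5] = 7*3 = 21
Sum = 64 + 18 + 5 + 16 + 7 + 21 = 131

131


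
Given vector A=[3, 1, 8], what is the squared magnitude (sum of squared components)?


|A|^2 = sum of squared components
A[0]^2 = 3^2 = 9
A[1]^2 = 1^2 = 1
A[2]^2 = 8^2 = 64
Sum = 9 + 1 + 64 = 74

74


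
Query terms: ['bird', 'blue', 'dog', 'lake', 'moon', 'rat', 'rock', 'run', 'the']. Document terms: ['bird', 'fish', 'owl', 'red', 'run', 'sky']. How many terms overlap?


Query terms: ['bird', 'blue', 'dog', 'lake', 'moon', 'rat', 'rock', 'run', 'the']
Document terms: ['bird', 'fish', 'owl', 'red', 'run', 'sky']
Common terms: ['bird', 'run']
Overlap count = 2

2


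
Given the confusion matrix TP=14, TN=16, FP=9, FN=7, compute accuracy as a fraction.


Accuracy = (TP + TN) / (TP + TN + FP + FN)
TP + TN = 14 + 16 = 30
Total = 14 + 16 + 9 + 7 = 46
Accuracy = 30 / 46 = 15/23

15/23


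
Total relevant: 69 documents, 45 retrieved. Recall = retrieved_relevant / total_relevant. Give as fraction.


Recall = retrieved_relevant / total_relevant
= 45 / 69
= 45 / (45 + 24)
= 15/23

15/23


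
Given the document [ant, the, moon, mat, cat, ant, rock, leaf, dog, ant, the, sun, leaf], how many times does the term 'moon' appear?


Document has 13 words
Scanning for 'moon':
Found at positions: [2]
Count = 1

1


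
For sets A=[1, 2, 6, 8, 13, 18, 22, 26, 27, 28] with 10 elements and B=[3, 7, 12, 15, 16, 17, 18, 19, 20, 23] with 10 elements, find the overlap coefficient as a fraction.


A intersect B = [18]
|A intersect B| = 1
min(|A|, |B|) = min(10, 10) = 10
Overlap = 1 / 10 = 1/10

1/10


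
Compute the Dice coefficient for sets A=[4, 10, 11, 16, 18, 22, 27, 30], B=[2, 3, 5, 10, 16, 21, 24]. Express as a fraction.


A intersect B = [10, 16]
|A intersect B| = 2
|A| = 8, |B| = 7
Dice = 2*2 / (8+7)
= 4 / 15 = 4/15

4/15


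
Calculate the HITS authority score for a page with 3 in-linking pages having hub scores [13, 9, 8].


Authority = sum of hub scores of in-linkers
In-link 1: hub score = 13
In-link 2: hub score = 9
In-link 3: hub score = 8
Authority = 13 + 9 + 8 = 30

30


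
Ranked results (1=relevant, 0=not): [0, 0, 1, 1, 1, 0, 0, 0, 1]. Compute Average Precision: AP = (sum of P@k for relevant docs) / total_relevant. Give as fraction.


Computing P@k for each relevant position:
Position 1: not relevant
Position 2: not relevant
Position 3: relevant, P@3 = 1/3 = 1/3
Position 4: relevant, P@4 = 2/4 = 1/2
Position 5: relevant, P@5 = 3/5 = 3/5
Position 6: not relevant
Position 7: not relevant
Position 8: not relevant
Position 9: relevant, P@9 = 4/9 = 4/9
Sum of P@k = 1/3 + 1/2 + 3/5 + 4/9 = 169/90
AP = 169/90 / 4 = 169/360

169/360


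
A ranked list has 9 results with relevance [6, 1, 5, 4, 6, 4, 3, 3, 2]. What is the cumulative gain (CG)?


Cumulative Gain = sum of relevance scores
Position 1: rel=6, running sum=6
Position 2: rel=1, running sum=7
Position 3: rel=5, running sum=12
Position 4: rel=4, running sum=16
Position 5: rel=6, running sum=22
Position 6: rel=4, running sum=26
Position 7: rel=3, running sum=29
Position 8: rel=3, running sum=32
Position 9: rel=2, running sum=34
CG = 34

34


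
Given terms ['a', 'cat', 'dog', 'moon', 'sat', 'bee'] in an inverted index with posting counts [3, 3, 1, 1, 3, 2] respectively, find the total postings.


Summing posting list sizes:
'a': 3 postings
'cat': 3 postings
'dog': 1 postings
'moon': 1 postings
'sat': 3 postings
'bee': 2 postings
Total = 3 + 3 + 1 + 1 + 3 + 2 = 13

13


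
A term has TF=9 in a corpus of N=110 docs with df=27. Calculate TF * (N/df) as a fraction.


TF * (N/df)
= 9 * (110/27)
= 9 * 110/27
= 110/3

110/3


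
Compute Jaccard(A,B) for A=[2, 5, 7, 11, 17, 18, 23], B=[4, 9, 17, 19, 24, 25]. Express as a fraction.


A intersect B = [17]
|A intersect B| = 1
A union B = [2, 4, 5, 7, 9, 11, 17, 18, 19, 23, 24, 25]
|A union B| = 12
Jaccard = 1/12 = 1/12

1/12


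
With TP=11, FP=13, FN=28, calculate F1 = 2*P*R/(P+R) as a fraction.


F1 = 2 * P * R / (P + R)
P = TP/(TP+FP) = 11/24 = 11/24
R = TP/(TP+FN) = 11/39 = 11/39
2 * P * R = 2 * 11/24 * 11/39 = 121/468
P + R = 11/24 + 11/39 = 77/104
F1 = 121/468 / 77/104 = 22/63

22/63


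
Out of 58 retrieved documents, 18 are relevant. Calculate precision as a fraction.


Precision = relevant_retrieved / total_retrieved
= 18 / 58
= 18 / (18 + 40)
= 9/29

9/29


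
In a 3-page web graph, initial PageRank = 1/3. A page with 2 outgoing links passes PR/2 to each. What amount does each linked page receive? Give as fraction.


Initial PR = 1/3 = 1/3
Outlinks = 2
Contribution per link = PR / outlinks
= 1/3 / 2
= 1/6

1/6


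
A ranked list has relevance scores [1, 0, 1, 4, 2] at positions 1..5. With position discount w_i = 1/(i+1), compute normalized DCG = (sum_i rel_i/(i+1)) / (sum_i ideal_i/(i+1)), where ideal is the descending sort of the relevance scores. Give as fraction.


Position discount weights w_i = 1/(i+1) for i=1..5:
Weights = [1/2, 1/3, 1/4, 1/5, 1/6]
Actual relevance: [1, 0, 1, 4, 2]
DCG = 1/2 + 0/3 + 1/4 + 4/5 + 2/6 = 113/60
Ideal relevance (sorted desc): [4, 2, 1, 1, 0]
Ideal DCG = 4/2 + 2/3 + 1/4 + 1/5 + 0/6 = 187/60
nDCG = DCG / ideal_DCG = 113/60 / 187/60 = 113/187

113/187


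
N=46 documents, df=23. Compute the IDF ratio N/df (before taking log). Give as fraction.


IDF ratio = N / df
= 46 / 23
= 2

2


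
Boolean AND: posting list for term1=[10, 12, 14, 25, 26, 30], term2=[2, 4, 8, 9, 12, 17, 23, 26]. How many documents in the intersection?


Boolean AND: find intersection of posting lists
term1 docs: [10, 12, 14, 25, 26, 30]
term2 docs: [2, 4, 8, 9, 12, 17, 23, 26]
Intersection: [12, 26]
|intersection| = 2

2


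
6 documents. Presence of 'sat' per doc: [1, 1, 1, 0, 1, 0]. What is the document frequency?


Checking each document for 'sat':
Doc 1: present
Doc 2: present
Doc 3: present
Doc 4: absent
Doc 5: present
Doc 6: absent
df = sum of presences = 1 + 1 + 1 + 0 + 1 + 0 = 4

4


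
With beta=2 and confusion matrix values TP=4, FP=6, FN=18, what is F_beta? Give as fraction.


P = TP/(TP+FP) = 4/10 = 2/5
R = TP/(TP+FN) = 4/22 = 2/11
beta^2 = 2^2 = 4
(1 + beta^2) = 5
Numerator = (1+beta^2)*P*R = 4/11
Denominator = beta^2*P + R = 8/5 + 2/11 = 98/55
F_beta = 10/49

10/49


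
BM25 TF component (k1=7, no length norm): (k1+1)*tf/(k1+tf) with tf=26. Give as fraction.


BM25 TF component = (k1+1)*tf / (k1+tf)
k1 = 7, tf = 26
Numerator = (7+1)*26 = 208
Denominator = 7 + 26 = 33
= 208/33 = 208/33

208/33


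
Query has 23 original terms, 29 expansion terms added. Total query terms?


Original terms: 23
Expansion terms: 29
Total = 23 + 29 = 52

52


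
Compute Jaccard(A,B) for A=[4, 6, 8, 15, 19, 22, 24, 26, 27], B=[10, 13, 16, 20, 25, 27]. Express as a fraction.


A intersect B = [27]
|A intersect B| = 1
A union B = [4, 6, 8, 10, 13, 15, 16, 19, 20, 22, 24, 25, 26, 27]
|A union B| = 14
Jaccard = 1/14 = 1/14

1/14


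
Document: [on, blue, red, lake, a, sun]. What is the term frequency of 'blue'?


Document has 6 words
Scanning for 'blue':
Found at positions: [1]
Count = 1

1


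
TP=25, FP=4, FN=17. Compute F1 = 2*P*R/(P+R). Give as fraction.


F1 = 2 * P * R / (P + R)
P = TP/(TP+FP) = 25/29 = 25/29
R = TP/(TP+FN) = 25/42 = 25/42
2 * P * R = 2 * 25/29 * 25/42 = 625/609
P + R = 25/29 + 25/42 = 1775/1218
F1 = 625/609 / 1775/1218 = 50/71

50/71


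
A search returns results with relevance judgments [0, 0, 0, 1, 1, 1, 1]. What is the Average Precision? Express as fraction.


Computing P@k for each relevant position:
Position 1: not relevant
Position 2: not relevant
Position 3: not relevant
Position 4: relevant, P@4 = 1/4 = 1/4
Position 5: relevant, P@5 = 2/5 = 2/5
Position 6: relevant, P@6 = 3/6 = 1/2
Position 7: relevant, P@7 = 4/7 = 4/7
Sum of P@k = 1/4 + 2/5 + 1/2 + 4/7 = 241/140
AP = 241/140 / 4 = 241/560

241/560


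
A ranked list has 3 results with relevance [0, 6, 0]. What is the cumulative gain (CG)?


Cumulative Gain = sum of relevance scores
Position 1: rel=0, running sum=0
Position 2: rel=6, running sum=6
Position 3: rel=0, running sum=6
CG = 6

6


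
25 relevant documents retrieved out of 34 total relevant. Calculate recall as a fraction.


Recall = retrieved_relevant / total_relevant
= 25 / 34
= 25 / (25 + 9)
= 25/34

25/34


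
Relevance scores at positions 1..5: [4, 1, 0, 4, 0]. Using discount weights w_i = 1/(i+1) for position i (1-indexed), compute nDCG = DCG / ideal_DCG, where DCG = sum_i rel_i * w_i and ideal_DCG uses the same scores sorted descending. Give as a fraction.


Position discount weights w_i = 1/(i+1) for i=1..5:
Weights = [1/2, 1/3, 1/4, 1/5, 1/6]
Actual relevance: [4, 1, 0, 4, 0]
DCG = 4/2 + 1/3 + 0/4 + 4/5 + 0/6 = 47/15
Ideal relevance (sorted desc): [4, 4, 1, 0, 0]
Ideal DCG = 4/2 + 4/3 + 1/4 + 0/5 + 0/6 = 43/12
nDCG = DCG / ideal_DCG = 47/15 / 43/12 = 188/215

188/215


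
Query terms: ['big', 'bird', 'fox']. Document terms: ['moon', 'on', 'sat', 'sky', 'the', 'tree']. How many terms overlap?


Query terms: ['big', 'bird', 'fox']
Document terms: ['moon', 'on', 'sat', 'sky', 'the', 'tree']
Common terms: []
Overlap count = 0

0


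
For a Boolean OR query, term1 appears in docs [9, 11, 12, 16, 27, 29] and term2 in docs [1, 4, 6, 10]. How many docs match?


Boolean OR: find union of posting lists
term1 docs: [9, 11, 12, 16, 27, 29]
term2 docs: [1, 4, 6, 10]
Union: [1, 4, 6, 9, 10, 11, 12, 16, 27, 29]
|union| = 10

10


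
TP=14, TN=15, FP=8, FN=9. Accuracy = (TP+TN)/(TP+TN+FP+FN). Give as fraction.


Accuracy = (TP + TN) / (TP + TN + FP + FN)
TP + TN = 14 + 15 = 29
Total = 14 + 15 + 8 + 9 = 46
Accuracy = 29 / 46 = 29/46

29/46


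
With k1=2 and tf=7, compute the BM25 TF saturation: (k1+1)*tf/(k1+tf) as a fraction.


BM25 TF component = (k1+1)*tf / (k1+tf)
k1 = 2, tf = 7
Numerator = (2+1)*7 = 21
Denominator = 2 + 7 = 9
= 21/9 = 7/3

7/3


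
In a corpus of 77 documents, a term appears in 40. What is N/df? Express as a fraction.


IDF ratio = N / df
= 77 / 40
= 77/40

77/40


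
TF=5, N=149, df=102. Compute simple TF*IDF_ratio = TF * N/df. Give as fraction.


TF * (N/df)
= 5 * (149/102)
= 5 * 149/102
= 745/102

745/102


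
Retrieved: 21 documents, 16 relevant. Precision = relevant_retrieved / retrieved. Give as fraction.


Precision = relevant_retrieved / total_retrieved
= 16 / 21
= 16 / (16 + 5)
= 16/21

16/21


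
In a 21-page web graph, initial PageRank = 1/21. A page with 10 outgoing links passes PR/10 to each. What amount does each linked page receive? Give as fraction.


Initial PR = 1/21 = 1/21
Outlinks = 10
Contribution per link = PR / outlinks
= 1/21 / 10
= 1/210

1/210


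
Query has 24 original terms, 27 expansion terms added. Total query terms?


Original terms: 24
Expansion terms: 27
Total = 24 + 27 = 51

51


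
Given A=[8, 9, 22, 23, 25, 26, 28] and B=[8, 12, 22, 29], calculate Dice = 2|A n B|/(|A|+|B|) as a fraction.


A intersect B = [8, 22]
|A intersect B| = 2
|A| = 7, |B| = 4
Dice = 2*2 / (7+4)
= 4 / 11 = 4/11

4/11


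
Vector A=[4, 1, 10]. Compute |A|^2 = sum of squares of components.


|A|^2 = sum of squared components
A[0]^2 = 4^2 = 16
A[1]^2 = 1^2 = 1
A[2]^2 = 10^2 = 100
Sum = 16 + 1 + 100 = 117

117


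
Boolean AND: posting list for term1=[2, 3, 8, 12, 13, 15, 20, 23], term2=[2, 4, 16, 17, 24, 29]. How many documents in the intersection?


Boolean AND: find intersection of posting lists
term1 docs: [2, 3, 8, 12, 13, 15, 20, 23]
term2 docs: [2, 4, 16, 17, 24, 29]
Intersection: [2]
|intersection| = 1

1


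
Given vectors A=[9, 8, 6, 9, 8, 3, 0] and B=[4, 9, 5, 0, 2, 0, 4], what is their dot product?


Dot product = sum of element-wise products
A[0]*B[0] = 9*4 = 36
A[1]*B[1] = 8*9 = 72
A[2]*B[2] = 6*5 = 30
A[3]*B[3] = 9*0 = 0
A[4]*B[4] = 8*2 = 16
A[5]*B[5] = 3*0 = 0
A[6]*B[6] = 0*4 = 0
Sum = 36 + 72 + 30 + 0 + 16 + 0 + 0 = 154

154


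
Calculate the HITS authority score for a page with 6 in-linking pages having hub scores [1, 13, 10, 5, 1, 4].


Authority = sum of hub scores of in-linkers
In-link 1: hub score = 1
In-link 2: hub score = 13
In-link 3: hub score = 10
In-link 4: hub score = 5
In-link 5: hub score = 1
In-link 6: hub score = 4
Authority = 1 + 13 + 10 + 5 + 1 + 4 = 34

34


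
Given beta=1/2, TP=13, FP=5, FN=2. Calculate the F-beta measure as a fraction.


P = TP/(TP+FP) = 13/18 = 13/18
R = TP/(TP+FN) = 13/15 = 13/15
beta^2 = 1/2^2 = 1/4
(1 + beta^2) = 5/4
Numerator = (1+beta^2)*P*R = 169/216
Denominator = beta^2*P + R = 13/72 + 13/15 = 377/360
F_beta = 65/87

65/87


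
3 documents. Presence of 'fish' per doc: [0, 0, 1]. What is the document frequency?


Checking each document for 'fish':
Doc 1: absent
Doc 2: absent
Doc 3: present
df = sum of presences = 0 + 0 + 1 = 1

1


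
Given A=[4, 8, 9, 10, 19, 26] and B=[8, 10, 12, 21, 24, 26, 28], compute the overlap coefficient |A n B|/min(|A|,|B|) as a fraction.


A intersect B = [8, 10, 26]
|A intersect B| = 3
min(|A|, |B|) = min(6, 7) = 6
Overlap = 3 / 6 = 1/2

1/2


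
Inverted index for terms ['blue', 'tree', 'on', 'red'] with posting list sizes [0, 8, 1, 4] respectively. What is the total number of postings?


Summing posting list sizes:
'blue': 0 postings
'tree': 8 postings
'on': 1 postings
'red': 4 postings
Total = 0 + 8 + 1 + 4 = 13

13


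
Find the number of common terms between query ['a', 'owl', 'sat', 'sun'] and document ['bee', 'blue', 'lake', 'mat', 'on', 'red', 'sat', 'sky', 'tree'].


Query terms: ['a', 'owl', 'sat', 'sun']
Document terms: ['bee', 'blue', 'lake', 'mat', 'on', 'red', 'sat', 'sky', 'tree']
Common terms: ['sat']
Overlap count = 1

1


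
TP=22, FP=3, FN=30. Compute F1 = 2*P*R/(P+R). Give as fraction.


F1 = 2 * P * R / (P + R)
P = TP/(TP+FP) = 22/25 = 22/25
R = TP/(TP+FN) = 22/52 = 11/26
2 * P * R = 2 * 22/25 * 11/26 = 242/325
P + R = 22/25 + 11/26 = 847/650
F1 = 242/325 / 847/650 = 4/7

4/7


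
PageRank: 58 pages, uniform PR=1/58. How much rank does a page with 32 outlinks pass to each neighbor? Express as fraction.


Initial PR = 1/58 = 1/58
Outlinks = 32
Contribution per link = PR / outlinks
= 1/58 / 32
= 1/1856

1/1856


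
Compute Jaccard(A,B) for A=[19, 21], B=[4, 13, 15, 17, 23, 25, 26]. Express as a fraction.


A intersect B = []
|A intersect B| = 0
A union B = [4, 13, 15, 17, 19, 21, 23, 25, 26]
|A union B| = 9
Jaccard = 0/9 = 0

0


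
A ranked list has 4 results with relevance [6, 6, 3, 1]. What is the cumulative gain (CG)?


Cumulative Gain = sum of relevance scores
Position 1: rel=6, running sum=6
Position 2: rel=6, running sum=12
Position 3: rel=3, running sum=15
Position 4: rel=1, running sum=16
CG = 16

16


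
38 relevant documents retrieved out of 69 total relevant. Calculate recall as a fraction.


Recall = retrieved_relevant / total_relevant
= 38 / 69
= 38 / (38 + 31)
= 38/69

38/69


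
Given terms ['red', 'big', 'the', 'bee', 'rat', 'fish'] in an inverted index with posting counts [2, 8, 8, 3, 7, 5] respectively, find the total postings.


Summing posting list sizes:
'red': 2 postings
'big': 8 postings
'the': 8 postings
'bee': 3 postings
'rat': 7 postings
'fish': 5 postings
Total = 2 + 8 + 8 + 3 + 7 + 5 = 33

33


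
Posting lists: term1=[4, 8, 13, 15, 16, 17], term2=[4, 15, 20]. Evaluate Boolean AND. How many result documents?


Boolean AND: find intersection of posting lists
term1 docs: [4, 8, 13, 15, 16, 17]
term2 docs: [4, 15, 20]
Intersection: [4, 15]
|intersection| = 2

2


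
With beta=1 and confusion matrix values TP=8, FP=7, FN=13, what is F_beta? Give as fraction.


P = TP/(TP+FP) = 8/15 = 8/15
R = TP/(TP+FN) = 8/21 = 8/21
beta^2 = 1^2 = 1
(1 + beta^2) = 2
Numerator = (1+beta^2)*P*R = 128/315
Denominator = beta^2*P + R = 8/15 + 8/21 = 32/35
F_beta = 4/9

4/9


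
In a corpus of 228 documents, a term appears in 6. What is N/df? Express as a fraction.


IDF ratio = N / df
= 228 / 6
= 38

38


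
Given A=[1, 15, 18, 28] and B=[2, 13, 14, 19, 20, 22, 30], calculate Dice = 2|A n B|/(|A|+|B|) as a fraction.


A intersect B = []
|A intersect B| = 0
|A| = 4, |B| = 7
Dice = 2*0 / (4+7)
= 0 / 11 = 0

0


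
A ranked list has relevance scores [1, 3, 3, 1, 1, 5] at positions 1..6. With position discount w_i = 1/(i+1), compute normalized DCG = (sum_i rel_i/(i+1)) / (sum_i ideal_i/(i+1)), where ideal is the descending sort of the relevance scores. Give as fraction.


Position discount weights w_i = 1/(i+1) for i=1..6:
Weights = [1/2, 1/3, 1/4, 1/5, 1/6, 1/7]
Actual relevance: [1, 3, 3, 1, 1, 5]
DCG = 1/2 + 3/3 + 3/4 + 1/5 + 1/6 + 5/7 = 1399/420
Ideal relevance (sorted desc): [5, 3, 3, 1, 1, 1]
Ideal DCG = 5/2 + 3/3 + 3/4 + 1/5 + 1/6 + 1/7 = 1999/420
nDCG = DCG / ideal_DCG = 1399/420 / 1999/420 = 1399/1999

1399/1999


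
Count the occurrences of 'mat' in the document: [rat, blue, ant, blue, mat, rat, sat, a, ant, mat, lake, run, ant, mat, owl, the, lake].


Document has 17 words
Scanning for 'mat':
Found at positions: [4, 9, 13]
Count = 3

3


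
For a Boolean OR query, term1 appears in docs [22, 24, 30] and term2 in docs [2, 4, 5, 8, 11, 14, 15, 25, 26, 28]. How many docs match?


Boolean OR: find union of posting lists
term1 docs: [22, 24, 30]
term2 docs: [2, 4, 5, 8, 11, 14, 15, 25, 26, 28]
Union: [2, 4, 5, 8, 11, 14, 15, 22, 24, 25, 26, 28, 30]
|union| = 13

13


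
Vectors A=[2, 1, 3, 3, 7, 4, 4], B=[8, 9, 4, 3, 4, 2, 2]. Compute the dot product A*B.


Dot product = sum of element-wise products
A[0]*B[0] = 2*8 = 16
A[1]*B[1] = 1*9 = 9
A[2]*B[2] = 3*4 = 12
A[3]*B[3] = 3*3 = 9
A[4]*B[4] = 7*4 = 28
A[5]*B[5] = 4*2 = 8
A[6]*B[6] = 4*2 = 8
Sum = 16 + 9 + 12 + 9 + 28 + 8 + 8 = 90

90


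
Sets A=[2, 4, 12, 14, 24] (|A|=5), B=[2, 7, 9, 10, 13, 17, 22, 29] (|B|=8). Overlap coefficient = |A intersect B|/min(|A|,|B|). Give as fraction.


A intersect B = [2]
|A intersect B| = 1
min(|A|, |B|) = min(5, 8) = 5
Overlap = 1 / 5 = 1/5

1/5


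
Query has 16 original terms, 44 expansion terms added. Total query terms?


Original terms: 16
Expansion terms: 44
Total = 16 + 44 = 60

60


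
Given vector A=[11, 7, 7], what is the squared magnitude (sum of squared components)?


|A|^2 = sum of squared components
A[0]^2 = 11^2 = 121
A[1]^2 = 7^2 = 49
A[2]^2 = 7^2 = 49
Sum = 121 + 49 + 49 = 219

219


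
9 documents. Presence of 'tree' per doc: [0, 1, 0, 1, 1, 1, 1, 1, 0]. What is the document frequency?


Checking each document for 'tree':
Doc 1: absent
Doc 2: present
Doc 3: absent
Doc 4: present
Doc 5: present
Doc 6: present
Doc 7: present
Doc 8: present
Doc 9: absent
df = sum of presences = 0 + 1 + 0 + 1 + 1 + 1 + 1 + 1 + 0 = 6

6


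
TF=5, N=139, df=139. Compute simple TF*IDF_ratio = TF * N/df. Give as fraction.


TF * (N/df)
= 5 * (139/139)
= 5 * 1
= 5

5


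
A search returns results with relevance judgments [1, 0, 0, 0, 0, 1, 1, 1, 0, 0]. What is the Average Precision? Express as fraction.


Computing P@k for each relevant position:
Position 1: relevant, P@1 = 1/1 = 1
Position 2: not relevant
Position 3: not relevant
Position 4: not relevant
Position 5: not relevant
Position 6: relevant, P@6 = 2/6 = 1/3
Position 7: relevant, P@7 = 3/7 = 3/7
Position 8: relevant, P@8 = 4/8 = 1/2
Position 9: not relevant
Position 10: not relevant
Sum of P@k = 1 + 1/3 + 3/7 + 1/2 = 95/42
AP = 95/42 / 4 = 95/168

95/168


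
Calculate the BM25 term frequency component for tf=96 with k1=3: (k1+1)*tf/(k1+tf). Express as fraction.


BM25 TF component = (k1+1)*tf / (k1+tf)
k1 = 3, tf = 96
Numerator = (3+1)*96 = 384
Denominator = 3 + 96 = 99
= 384/99 = 128/33

128/33


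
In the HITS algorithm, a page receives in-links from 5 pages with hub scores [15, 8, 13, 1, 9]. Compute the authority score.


Authority = sum of hub scores of in-linkers
In-link 1: hub score = 15
In-link 2: hub score = 8
In-link 3: hub score = 13
In-link 4: hub score = 1
In-link 5: hub score = 9
Authority = 15 + 8 + 13 + 1 + 9 = 46

46


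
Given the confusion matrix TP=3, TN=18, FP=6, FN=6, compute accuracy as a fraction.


Accuracy = (TP + TN) / (TP + TN + FP + FN)
TP + TN = 3 + 18 = 21
Total = 3 + 18 + 6 + 6 = 33
Accuracy = 21 / 33 = 7/11

7/11


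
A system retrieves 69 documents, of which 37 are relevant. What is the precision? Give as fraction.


Precision = relevant_retrieved / total_retrieved
= 37 / 69
= 37 / (37 + 32)
= 37/69

37/69


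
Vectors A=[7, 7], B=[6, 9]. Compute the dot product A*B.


Dot product = sum of element-wise products
A[0]*B[0] = 7*6 = 42
A[1]*B[1] = 7*9 = 63
Sum = 42 + 63 = 105

105


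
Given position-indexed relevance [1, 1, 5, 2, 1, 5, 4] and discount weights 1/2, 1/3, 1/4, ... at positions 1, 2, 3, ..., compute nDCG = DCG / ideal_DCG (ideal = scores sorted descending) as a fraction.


Position discount weights w_i = 1/(i+1) for i=1..7:
Weights = [1/2, 1/3, 1/4, 1/5, 1/6, 1/7, 1/8]
Actual relevance: [1, 1, 5, 2, 1, 5, 4]
DCG = 1/2 + 1/3 + 5/4 + 2/5 + 1/6 + 5/7 + 4/8 = 541/140
Ideal relevance (sorted desc): [5, 5, 4, 2, 1, 1, 1]
Ideal DCG = 5/2 + 5/3 + 4/4 + 2/5 + 1/6 + 1/7 + 1/8 = 5041/840
nDCG = DCG / ideal_DCG = 541/140 / 5041/840 = 3246/5041

3246/5041


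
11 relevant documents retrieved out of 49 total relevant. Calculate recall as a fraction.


Recall = retrieved_relevant / total_relevant
= 11 / 49
= 11 / (11 + 38)
= 11/49

11/49


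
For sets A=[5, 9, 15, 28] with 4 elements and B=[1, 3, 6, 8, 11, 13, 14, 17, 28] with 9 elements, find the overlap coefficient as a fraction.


A intersect B = [28]
|A intersect B| = 1
min(|A|, |B|) = min(4, 9) = 4
Overlap = 1 / 4 = 1/4

1/4


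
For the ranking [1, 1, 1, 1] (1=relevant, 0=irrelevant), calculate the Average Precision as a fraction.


Computing P@k for each relevant position:
Position 1: relevant, P@1 = 1/1 = 1
Position 2: relevant, P@2 = 2/2 = 1
Position 3: relevant, P@3 = 3/3 = 1
Position 4: relevant, P@4 = 4/4 = 1
Sum of P@k = 1 + 1 + 1 + 1 = 4
AP = 4 / 4 = 1

1


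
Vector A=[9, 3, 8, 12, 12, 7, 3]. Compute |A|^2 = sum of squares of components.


|A|^2 = sum of squared components
A[0]^2 = 9^2 = 81
A[1]^2 = 3^2 = 9
A[2]^2 = 8^2 = 64
A[3]^2 = 12^2 = 144
A[4]^2 = 12^2 = 144
A[5]^2 = 7^2 = 49
A[6]^2 = 3^2 = 9
Sum = 81 + 9 + 64 + 144 + 144 + 49 + 9 = 500

500


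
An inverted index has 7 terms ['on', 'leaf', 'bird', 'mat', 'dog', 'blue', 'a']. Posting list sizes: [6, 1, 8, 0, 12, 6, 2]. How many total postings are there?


Summing posting list sizes:
'on': 6 postings
'leaf': 1 postings
'bird': 8 postings
'mat': 0 postings
'dog': 12 postings
'blue': 6 postings
'a': 2 postings
Total = 6 + 1 + 8 + 0 + 12 + 6 + 2 = 35

35


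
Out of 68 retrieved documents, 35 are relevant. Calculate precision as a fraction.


Precision = relevant_retrieved / total_retrieved
= 35 / 68
= 35 / (35 + 33)
= 35/68

35/68


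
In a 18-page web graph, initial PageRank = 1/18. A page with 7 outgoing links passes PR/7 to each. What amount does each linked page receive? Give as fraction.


Initial PR = 1/18 = 1/18
Outlinks = 7
Contribution per link = PR / outlinks
= 1/18 / 7
= 1/126

1/126


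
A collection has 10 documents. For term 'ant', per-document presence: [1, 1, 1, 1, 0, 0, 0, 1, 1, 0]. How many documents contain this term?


Checking each document for 'ant':
Doc 1: present
Doc 2: present
Doc 3: present
Doc 4: present
Doc 5: absent
Doc 6: absent
Doc 7: absent
Doc 8: present
Doc 9: present
Doc 10: absent
df = sum of presences = 1 + 1 + 1 + 1 + 0 + 0 + 0 + 1 + 1 + 0 = 6

6


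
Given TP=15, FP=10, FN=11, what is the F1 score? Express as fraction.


F1 = 2 * P * R / (P + R)
P = TP/(TP+FP) = 15/25 = 3/5
R = TP/(TP+FN) = 15/26 = 15/26
2 * P * R = 2 * 3/5 * 15/26 = 9/13
P + R = 3/5 + 15/26 = 153/130
F1 = 9/13 / 153/130 = 10/17

10/17


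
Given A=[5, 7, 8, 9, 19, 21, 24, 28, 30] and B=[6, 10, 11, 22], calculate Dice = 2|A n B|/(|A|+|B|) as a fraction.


A intersect B = []
|A intersect B| = 0
|A| = 9, |B| = 4
Dice = 2*0 / (9+4)
= 0 / 13 = 0

0


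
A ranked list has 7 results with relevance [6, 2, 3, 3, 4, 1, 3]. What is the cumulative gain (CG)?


Cumulative Gain = sum of relevance scores
Position 1: rel=6, running sum=6
Position 2: rel=2, running sum=8
Position 3: rel=3, running sum=11
Position 4: rel=3, running sum=14
Position 5: rel=4, running sum=18
Position 6: rel=1, running sum=19
Position 7: rel=3, running sum=22
CG = 22

22


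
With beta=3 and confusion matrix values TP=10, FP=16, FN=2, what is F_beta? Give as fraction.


P = TP/(TP+FP) = 10/26 = 5/13
R = TP/(TP+FN) = 10/12 = 5/6
beta^2 = 3^2 = 9
(1 + beta^2) = 10
Numerator = (1+beta^2)*P*R = 125/39
Denominator = beta^2*P + R = 45/13 + 5/6 = 335/78
F_beta = 50/67

50/67


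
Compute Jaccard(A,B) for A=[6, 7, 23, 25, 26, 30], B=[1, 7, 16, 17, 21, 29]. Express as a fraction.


A intersect B = [7]
|A intersect B| = 1
A union B = [1, 6, 7, 16, 17, 21, 23, 25, 26, 29, 30]
|A union B| = 11
Jaccard = 1/11 = 1/11

1/11


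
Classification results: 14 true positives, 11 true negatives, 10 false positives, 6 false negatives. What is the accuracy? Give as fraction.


Accuracy = (TP + TN) / (TP + TN + FP + FN)
TP + TN = 14 + 11 = 25
Total = 14 + 11 + 10 + 6 = 41
Accuracy = 25 / 41 = 25/41

25/41


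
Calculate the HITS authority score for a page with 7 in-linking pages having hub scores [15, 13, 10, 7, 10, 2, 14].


Authority = sum of hub scores of in-linkers
In-link 1: hub score = 15
In-link 2: hub score = 13
In-link 3: hub score = 10
In-link 4: hub score = 7
In-link 5: hub score = 10
In-link 6: hub score = 2
In-link 7: hub score = 14
Authority = 15 + 13 + 10 + 7 + 10 + 2 + 14 = 71

71


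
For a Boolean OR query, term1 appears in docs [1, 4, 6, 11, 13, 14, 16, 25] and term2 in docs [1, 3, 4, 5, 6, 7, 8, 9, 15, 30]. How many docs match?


Boolean OR: find union of posting lists
term1 docs: [1, 4, 6, 11, 13, 14, 16, 25]
term2 docs: [1, 3, 4, 5, 6, 7, 8, 9, 15, 30]
Union: [1, 3, 4, 5, 6, 7, 8, 9, 11, 13, 14, 15, 16, 25, 30]
|union| = 15

15


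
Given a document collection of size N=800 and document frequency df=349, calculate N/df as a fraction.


IDF ratio = N / df
= 800 / 349
= 800/349

800/349


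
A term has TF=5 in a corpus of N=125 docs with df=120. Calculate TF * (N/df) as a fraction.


TF * (N/df)
= 5 * (125/120)
= 5 * 25/24
= 125/24

125/24


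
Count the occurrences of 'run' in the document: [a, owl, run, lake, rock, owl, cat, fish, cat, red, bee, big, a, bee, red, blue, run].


Document has 17 words
Scanning for 'run':
Found at positions: [2, 16]
Count = 2

2


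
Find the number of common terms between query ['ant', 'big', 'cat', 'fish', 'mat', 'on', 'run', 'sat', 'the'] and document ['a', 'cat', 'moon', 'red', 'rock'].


Query terms: ['ant', 'big', 'cat', 'fish', 'mat', 'on', 'run', 'sat', 'the']
Document terms: ['a', 'cat', 'moon', 'red', 'rock']
Common terms: ['cat']
Overlap count = 1

1


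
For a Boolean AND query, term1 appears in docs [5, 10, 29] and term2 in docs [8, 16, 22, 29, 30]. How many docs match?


Boolean AND: find intersection of posting lists
term1 docs: [5, 10, 29]
term2 docs: [8, 16, 22, 29, 30]
Intersection: [29]
|intersection| = 1

1


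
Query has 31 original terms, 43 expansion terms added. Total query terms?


Original terms: 31
Expansion terms: 43
Total = 31 + 43 = 74

74


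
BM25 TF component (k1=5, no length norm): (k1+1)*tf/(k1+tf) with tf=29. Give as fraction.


BM25 TF component = (k1+1)*tf / (k1+tf)
k1 = 5, tf = 29
Numerator = (5+1)*29 = 174
Denominator = 5 + 29 = 34
= 174/34 = 87/17

87/17


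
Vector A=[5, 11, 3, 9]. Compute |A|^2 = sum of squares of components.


|A|^2 = sum of squared components
A[0]^2 = 5^2 = 25
A[1]^2 = 11^2 = 121
A[2]^2 = 3^2 = 9
A[3]^2 = 9^2 = 81
Sum = 25 + 121 + 9 + 81 = 236

236


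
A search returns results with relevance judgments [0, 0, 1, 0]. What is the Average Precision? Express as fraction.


Computing P@k for each relevant position:
Position 1: not relevant
Position 2: not relevant
Position 3: relevant, P@3 = 1/3 = 1/3
Position 4: not relevant
Sum of P@k = 1/3 = 1/3
AP = 1/3 / 1 = 1/3

1/3


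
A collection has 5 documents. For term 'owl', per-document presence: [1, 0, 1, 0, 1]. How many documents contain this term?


Checking each document for 'owl':
Doc 1: present
Doc 2: absent
Doc 3: present
Doc 4: absent
Doc 5: present
df = sum of presences = 1 + 0 + 1 + 0 + 1 = 3

3


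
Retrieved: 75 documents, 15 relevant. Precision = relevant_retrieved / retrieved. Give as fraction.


Precision = relevant_retrieved / total_retrieved
= 15 / 75
= 15 / (15 + 60)
= 1/5

1/5


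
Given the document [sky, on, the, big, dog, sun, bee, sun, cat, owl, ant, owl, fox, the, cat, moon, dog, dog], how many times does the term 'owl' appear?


Document has 18 words
Scanning for 'owl':
Found at positions: [9, 11]
Count = 2

2


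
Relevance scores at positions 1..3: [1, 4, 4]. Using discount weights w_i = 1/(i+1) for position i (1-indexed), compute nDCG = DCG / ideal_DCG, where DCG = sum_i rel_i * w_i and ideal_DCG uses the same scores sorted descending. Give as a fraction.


Position discount weights w_i = 1/(i+1) for i=1..3:
Weights = [1/2, 1/3, 1/4]
Actual relevance: [1, 4, 4]
DCG = 1/2 + 4/3 + 4/4 = 17/6
Ideal relevance (sorted desc): [4, 4, 1]
Ideal DCG = 4/2 + 4/3 + 1/4 = 43/12
nDCG = DCG / ideal_DCG = 17/6 / 43/12 = 34/43

34/43


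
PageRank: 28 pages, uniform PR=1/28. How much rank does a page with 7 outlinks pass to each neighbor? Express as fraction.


Initial PR = 1/28 = 1/28
Outlinks = 7
Contribution per link = PR / outlinks
= 1/28 / 7
= 1/196

1/196


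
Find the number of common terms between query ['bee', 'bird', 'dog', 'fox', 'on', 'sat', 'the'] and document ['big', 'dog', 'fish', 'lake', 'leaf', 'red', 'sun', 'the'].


Query terms: ['bee', 'bird', 'dog', 'fox', 'on', 'sat', 'the']
Document terms: ['big', 'dog', 'fish', 'lake', 'leaf', 'red', 'sun', 'the']
Common terms: ['dog', 'the']
Overlap count = 2

2


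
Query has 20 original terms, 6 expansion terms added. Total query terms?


Original terms: 20
Expansion terms: 6
Total = 20 + 6 = 26

26


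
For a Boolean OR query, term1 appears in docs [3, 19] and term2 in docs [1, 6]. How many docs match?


Boolean OR: find union of posting lists
term1 docs: [3, 19]
term2 docs: [1, 6]
Union: [1, 3, 6, 19]
|union| = 4

4


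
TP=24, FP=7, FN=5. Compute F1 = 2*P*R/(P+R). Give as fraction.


F1 = 2 * P * R / (P + R)
P = TP/(TP+FP) = 24/31 = 24/31
R = TP/(TP+FN) = 24/29 = 24/29
2 * P * R = 2 * 24/31 * 24/29 = 1152/899
P + R = 24/31 + 24/29 = 1440/899
F1 = 1152/899 / 1440/899 = 4/5

4/5


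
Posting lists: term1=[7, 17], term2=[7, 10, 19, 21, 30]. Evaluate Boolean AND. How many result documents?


Boolean AND: find intersection of posting lists
term1 docs: [7, 17]
term2 docs: [7, 10, 19, 21, 30]
Intersection: [7]
|intersection| = 1

1


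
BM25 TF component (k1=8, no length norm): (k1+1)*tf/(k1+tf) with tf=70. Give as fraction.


BM25 TF component = (k1+1)*tf / (k1+tf)
k1 = 8, tf = 70
Numerator = (8+1)*70 = 630
Denominator = 8 + 70 = 78
= 630/78 = 105/13

105/13


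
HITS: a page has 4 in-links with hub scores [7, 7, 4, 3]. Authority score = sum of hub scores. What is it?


Authority = sum of hub scores of in-linkers
In-link 1: hub score = 7
In-link 2: hub score = 7
In-link 3: hub score = 4
In-link 4: hub score = 3
Authority = 7 + 7 + 4 + 3 = 21

21


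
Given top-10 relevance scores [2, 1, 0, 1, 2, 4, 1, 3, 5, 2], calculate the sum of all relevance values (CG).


Cumulative Gain = sum of relevance scores
Position 1: rel=2, running sum=2
Position 2: rel=1, running sum=3
Position 3: rel=0, running sum=3
Position 4: rel=1, running sum=4
Position 5: rel=2, running sum=6
Position 6: rel=4, running sum=10
Position 7: rel=1, running sum=11
Position 8: rel=3, running sum=14
Position 9: rel=5, running sum=19
Position 10: rel=2, running sum=21
CG = 21

21


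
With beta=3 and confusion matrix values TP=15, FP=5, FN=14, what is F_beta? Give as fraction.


P = TP/(TP+FP) = 15/20 = 3/4
R = TP/(TP+FN) = 15/29 = 15/29
beta^2 = 3^2 = 9
(1 + beta^2) = 10
Numerator = (1+beta^2)*P*R = 225/58
Denominator = beta^2*P + R = 27/4 + 15/29 = 843/116
F_beta = 150/281

150/281


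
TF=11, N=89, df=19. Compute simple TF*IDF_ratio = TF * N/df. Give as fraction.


TF * (N/df)
= 11 * (89/19)
= 11 * 89/19
= 979/19

979/19


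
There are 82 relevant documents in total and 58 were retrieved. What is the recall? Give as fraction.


Recall = retrieved_relevant / total_relevant
= 58 / 82
= 58 / (58 + 24)
= 29/41

29/41


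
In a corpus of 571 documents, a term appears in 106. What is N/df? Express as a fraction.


IDF ratio = N / df
= 571 / 106
= 571/106

571/106


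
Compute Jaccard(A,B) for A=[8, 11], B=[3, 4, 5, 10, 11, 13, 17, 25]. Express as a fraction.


A intersect B = [11]
|A intersect B| = 1
A union B = [3, 4, 5, 8, 10, 11, 13, 17, 25]
|A union B| = 9
Jaccard = 1/9 = 1/9

1/9


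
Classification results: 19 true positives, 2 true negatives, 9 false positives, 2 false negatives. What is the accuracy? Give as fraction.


Accuracy = (TP + TN) / (TP + TN + FP + FN)
TP + TN = 19 + 2 = 21
Total = 19 + 2 + 9 + 2 = 32
Accuracy = 21 / 32 = 21/32

21/32


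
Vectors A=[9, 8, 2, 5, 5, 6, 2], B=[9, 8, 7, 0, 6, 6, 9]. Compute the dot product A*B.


Dot product = sum of element-wise products
A[0]*B[0] = 9*9 = 81
A[1]*B[1] = 8*8 = 64
A[2]*B[2] = 2*7 = 14
A[3]*B[3] = 5*0 = 0
A[4]*B[4] = 5*6 = 30
A[5]*B[5] = 6*6 = 36
A[6]*B[6] = 2*9 = 18
Sum = 81 + 64 + 14 + 0 + 30 + 36 + 18 = 243

243


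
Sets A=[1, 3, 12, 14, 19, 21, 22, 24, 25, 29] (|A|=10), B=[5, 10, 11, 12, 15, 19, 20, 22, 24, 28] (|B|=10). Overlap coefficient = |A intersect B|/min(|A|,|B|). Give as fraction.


A intersect B = [12, 19, 22, 24]
|A intersect B| = 4
min(|A|, |B|) = min(10, 10) = 10
Overlap = 4 / 10 = 2/5

2/5


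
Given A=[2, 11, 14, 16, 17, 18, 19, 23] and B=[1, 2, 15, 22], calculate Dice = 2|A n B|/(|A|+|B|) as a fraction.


A intersect B = [2]
|A intersect B| = 1
|A| = 8, |B| = 4
Dice = 2*1 / (8+4)
= 2 / 12 = 1/6

1/6


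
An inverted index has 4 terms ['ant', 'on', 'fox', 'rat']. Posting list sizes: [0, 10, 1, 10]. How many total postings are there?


Summing posting list sizes:
'ant': 0 postings
'on': 10 postings
'fox': 1 postings
'rat': 10 postings
Total = 0 + 10 + 1 + 10 = 21

21


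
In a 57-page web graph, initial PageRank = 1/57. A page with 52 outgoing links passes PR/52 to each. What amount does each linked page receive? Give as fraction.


Initial PR = 1/57 = 1/57
Outlinks = 52
Contribution per link = PR / outlinks
= 1/57 / 52
= 1/2964

1/2964


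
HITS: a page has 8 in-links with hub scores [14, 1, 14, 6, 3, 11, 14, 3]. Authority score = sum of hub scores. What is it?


Authority = sum of hub scores of in-linkers
In-link 1: hub score = 14
In-link 2: hub score = 1
In-link 3: hub score = 14
In-link 4: hub score = 6
In-link 5: hub score = 3
In-link 6: hub score = 11
In-link 7: hub score = 14
In-link 8: hub score = 3
Authority = 14 + 1 + 14 + 6 + 3 + 11 + 14 + 3 = 66

66


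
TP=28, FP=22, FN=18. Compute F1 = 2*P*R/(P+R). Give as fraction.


F1 = 2 * P * R / (P + R)
P = TP/(TP+FP) = 28/50 = 14/25
R = TP/(TP+FN) = 28/46 = 14/23
2 * P * R = 2 * 14/25 * 14/23 = 392/575
P + R = 14/25 + 14/23 = 672/575
F1 = 392/575 / 672/575 = 7/12

7/12


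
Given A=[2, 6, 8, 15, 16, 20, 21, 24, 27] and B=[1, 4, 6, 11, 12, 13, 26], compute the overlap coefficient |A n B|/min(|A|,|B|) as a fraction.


A intersect B = [6]
|A intersect B| = 1
min(|A|, |B|) = min(9, 7) = 7
Overlap = 1 / 7 = 1/7

1/7


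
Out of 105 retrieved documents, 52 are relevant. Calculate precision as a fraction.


Precision = relevant_retrieved / total_retrieved
= 52 / 105
= 52 / (52 + 53)
= 52/105

52/105


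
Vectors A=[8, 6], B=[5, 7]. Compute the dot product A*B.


Dot product = sum of element-wise products
A[0]*B[0] = 8*5 = 40
A[1]*B[1] = 6*7 = 42
Sum = 40 + 42 = 82

82


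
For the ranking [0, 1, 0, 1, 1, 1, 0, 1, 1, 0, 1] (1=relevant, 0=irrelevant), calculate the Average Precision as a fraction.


Computing P@k for each relevant position:
Position 1: not relevant
Position 2: relevant, P@2 = 1/2 = 1/2
Position 3: not relevant
Position 4: relevant, P@4 = 2/4 = 1/2
Position 5: relevant, P@5 = 3/5 = 3/5
Position 6: relevant, P@6 = 4/6 = 2/3
Position 7: not relevant
Position 8: relevant, P@8 = 5/8 = 5/8
Position 9: relevant, P@9 = 6/9 = 2/3
Position 10: not relevant
Position 11: relevant, P@11 = 7/11 = 7/11
Sum of P@k = 1/2 + 1/2 + 3/5 + 2/3 + 5/8 + 2/3 + 7/11 = 5537/1320
AP = 5537/1320 / 7 = 791/1320

791/1320


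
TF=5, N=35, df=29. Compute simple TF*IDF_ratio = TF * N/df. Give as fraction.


TF * (N/df)
= 5 * (35/29)
= 5 * 35/29
= 175/29

175/29


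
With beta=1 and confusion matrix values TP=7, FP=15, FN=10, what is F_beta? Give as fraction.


P = TP/(TP+FP) = 7/22 = 7/22
R = TP/(TP+FN) = 7/17 = 7/17
beta^2 = 1^2 = 1
(1 + beta^2) = 2
Numerator = (1+beta^2)*P*R = 49/187
Denominator = beta^2*P + R = 7/22 + 7/17 = 273/374
F_beta = 14/39

14/39


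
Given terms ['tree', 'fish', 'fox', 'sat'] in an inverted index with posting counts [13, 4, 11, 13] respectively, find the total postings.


Summing posting list sizes:
'tree': 13 postings
'fish': 4 postings
'fox': 11 postings
'sat': 13 postings
Total = 13 + 4 + 11 + 13 = 41

41


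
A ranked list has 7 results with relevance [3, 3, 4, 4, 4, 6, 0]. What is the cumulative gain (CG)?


Cumulative Gain = sum of relevance scores
Position 1: rel=3, running sum=3
Position 2: rel=3, running sum=6
Position 3: rel=4, running sum=10
Position 4: rel=4, running sum=14
Position 5: rel=4, running sum=18
Position 6: rel=6, running sum=24
Position 7: rel=0, running sum=24
CG = 24

24


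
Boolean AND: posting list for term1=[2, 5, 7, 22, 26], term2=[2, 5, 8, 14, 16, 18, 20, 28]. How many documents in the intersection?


Boolean AND: find intersection of posting lists
term1 docs: [2, 5, 7, 22, 26]
term2 docs: [2, 5, 8, 14, 16, 18, 20, 28]
Intersection: [2, 5]
|intersection| = 2

2


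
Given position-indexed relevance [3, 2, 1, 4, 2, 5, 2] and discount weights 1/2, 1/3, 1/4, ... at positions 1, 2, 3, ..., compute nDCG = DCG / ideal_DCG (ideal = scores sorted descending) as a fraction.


Position discount weights w_i = 1/(i+1) for i=1..7:
Weights = [1/2, 1/3, 1/4, 1/5, 1/6, 1/7, 1/8]
Actual relevance: [3, 2, 1, 4, 2, 5, 2]
DCG = 3/2 + 2/3 + 1/4 + 4/5 + 2/6 + 5/7 + 2/8 = 158/35
Ideal relevance (sorted desc): [5, 4, 3, 2, 2, 2, 1]
Ideal DCG = 5/2 + 4/3 + 3/4 + 2/5 + 2/6 + 2/7 + 1/8 = 4811/840
nDCG = DCG / ideal_DCG = 158/35 / 4811/840 = 3792/4811

3792/4811


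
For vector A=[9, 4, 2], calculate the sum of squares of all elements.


|A|^2 = sum of squared components
A[0]^2 = 9^2 = 81
A[1]^2 = 4^2 = 16
A[2]^2 = 2^2 = 4
Sum = 81 + 16 + 4 = 101

101


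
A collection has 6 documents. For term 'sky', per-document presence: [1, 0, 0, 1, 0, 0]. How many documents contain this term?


Checking each document for 'sky':
Doc 1: present
Doc 2: absent
Doc 3: absent
Doc 4: present
Doc 5: absent
Doc 6: absent
df = sum of presences = 1 + 0 + 0 + 1 + 0 + 0 = 2

2
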